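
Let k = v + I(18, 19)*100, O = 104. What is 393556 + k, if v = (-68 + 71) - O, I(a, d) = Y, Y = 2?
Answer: 393655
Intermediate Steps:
I(a, d) = 2
v = -101 (v = (-68 + 71) - 1*104 = 3 - 104 = -101)
k = 99 (k = -101 + 2*100 = -101 + 200 = 99)
393556 + k = 393556 + 99 = 393655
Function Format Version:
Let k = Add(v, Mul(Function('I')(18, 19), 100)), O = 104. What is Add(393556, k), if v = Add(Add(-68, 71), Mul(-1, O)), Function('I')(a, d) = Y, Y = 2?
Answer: 393655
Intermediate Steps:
Function('I')(a, d) = 2
v = -101 (v = Add(Add(-68, 71), Mul(-1, 104)) = Add(3, -104) = -101)
k = 99 (k = Add(-101, Mul(2, 100)) = Add(-101, 200) = 99)
Add(393556, k) = Add(393556, 99) = 393655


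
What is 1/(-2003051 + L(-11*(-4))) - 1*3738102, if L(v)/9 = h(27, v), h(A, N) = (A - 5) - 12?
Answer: -7487272520023/2002961 ≈ -3.7381e+6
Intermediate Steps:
h(A, N) = -17 + A (h(A, N) = (-5 + A) - 12 = -17 + A)
L(v) = 90 (L(v) = 9*(-17 + 27) = 9*10 = 90)
1/(-2003051 + L(-11*(-4))) - 1*3738102 = 1/(-2003051 + 90) - 1*3738102 = 1/(-2002961) - 3738102 = -1/2002961 - 3738102 = -7487272520023/2002961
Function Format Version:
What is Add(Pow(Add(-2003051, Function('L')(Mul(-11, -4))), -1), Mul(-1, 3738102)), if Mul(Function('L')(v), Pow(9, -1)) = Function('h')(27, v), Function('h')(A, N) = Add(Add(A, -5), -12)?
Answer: Rational(-7487272520023, 2002961) ≈ -3.7381e+6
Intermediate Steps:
Function('h')(A, N) = Add(-17, A) (Function('h')(A, N) = Add(Add(-5, A), -12) = Add(-17, A))
Function('L')(v) = 90 (Function('L')(v) = Mul(9, Add(-17, 27)) = Mul(9, 10) = 90)
Add(Pow(Add(-2003051, Function('L')(Mul(-11, -4))), -1), Mul(-1, 3738102)) = Add(Pow(Add(-2003051, 90), -1), Mul(-1, 3738102)) = Add(Pow(-2002961, -1), -3738102) = Add(Rational(-1, 2002961), -3738102) = Rational(-7487272520023, 2002961)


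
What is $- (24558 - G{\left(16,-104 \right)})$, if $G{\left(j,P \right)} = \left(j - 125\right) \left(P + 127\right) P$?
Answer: $236170$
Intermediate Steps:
$G{\left(j,P \right)} = P \left(-125 + j\right) \left(127 + P\right)$ ($G{\left(j,P \right)} = \left(-125 + j\right) \left(127 + P\right) P = P \left(-125 + j\right) \left(127 + P\right)$)
$- (24558 - G{\left(16,-104 \right)}) = - (24558 - - 104 \left(-15875 - -13000 + 127 \cdot 16 - 1664\right)) = - (24558 - - 104 \left(-15875 + 13000 + 2032 - 1664\right)) = - (24558 - \left(-104\right) \left(-2507\right)) = - (24558 - 260728) = \left(-1\right) \left(-236170\right) = 236170$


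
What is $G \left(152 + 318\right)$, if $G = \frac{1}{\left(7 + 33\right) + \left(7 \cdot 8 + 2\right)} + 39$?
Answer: $\frac{898405}{49} \approx 18335.0$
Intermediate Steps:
$G = \frac{3823}{98}$ ($G = \frac{1}{40 + \left(56 + 2\right)} + 39 = \frac{1}{40 + 58} + 39 = \frac{1}{98} + 39 = \frac{3823}{98} \approx 39.01$)
$G \left(152 + 318\right) = \frac{3823 \left(152 + 318\right)}{98} = \frac{3823}{98} \cdot 470 = \frac{898405}{49}$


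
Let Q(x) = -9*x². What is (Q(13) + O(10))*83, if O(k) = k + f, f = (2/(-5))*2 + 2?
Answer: -626567/5 ≈ -1.2531e+5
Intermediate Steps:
f = 6/5 (f = (2*(-⅕))*2 + 2 = -⅖*2 + 2 = -⅘ + 2 = 6/5 ≈ 1.2000)
O(k) = 6/5 + k (O(k) = k + 6/5 = 6/5 + k)
(Q(13) + O(10))*83 = (-9*13² + (6/5 + 10))*83 = (-9*169 + 56/5)*83 = (-1521 + 56/5)*83 = -7549/5*83 = -626567/5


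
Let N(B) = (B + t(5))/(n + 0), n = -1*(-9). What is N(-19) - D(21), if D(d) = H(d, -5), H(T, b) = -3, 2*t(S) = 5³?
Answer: 47/6 ≈ 7.8333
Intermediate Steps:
t(S) = 125/2 (t(S) = (½)*5³ = (½)*125 = 125/2)
n = 9
D(d) = -3
N(B) = 125/18 + B/9 (N(B) = (B + 125/2)/(9 + 0) = (125/2 + B)/9 = (125/2 + B)*(⅑) = 125/18 + B/9)
N(-19) - D(21) = (125/18 + (⅑)*(-19)) - 1*(-3) = (125/18 - 19/9) + 3 = 29/6 + 3 = 47/6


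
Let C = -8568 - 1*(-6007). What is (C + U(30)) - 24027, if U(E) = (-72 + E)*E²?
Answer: -64388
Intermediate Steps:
C = -2561 (C = -8568 + 6007 = -2561)
U(E) = E²*(-72 + E)
(C + U(30)) - 24027 = (-2561 + 30²*(-72 + 30)) - 24027 = (-2561 + 900*(-42)) - 24027 = (-2561 - 37800) - 24027 = -40361 - 24027 = -64388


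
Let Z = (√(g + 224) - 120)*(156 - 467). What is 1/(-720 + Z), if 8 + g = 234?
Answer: 244/8640237 + 311*√2/86402370 ≈ 3.3330e-5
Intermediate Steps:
g = 226 (g = -8 + 234 = 226)
Z = 37320 - 4665*√2 (Z = (√(226 + 224) - 120)*(156 - 467) = (√450 - 120)*(-311) = (15*√2 - 120)*(-311) = (-120 + 15*√2)*(-311) = 37320 - 4665*√2 ≈ 30723.)
1/(-720 + Z) = 1/(-720 + (37320 - 4665*√2)) = 1/(36600 - 4665*√2)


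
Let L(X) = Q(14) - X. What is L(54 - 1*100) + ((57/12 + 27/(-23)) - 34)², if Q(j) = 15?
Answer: 8350705/8464 ≈ 986.61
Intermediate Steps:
L(X) = 15 - X
L(54 - 1*100) + ((57/12 + 27/(-23)) - 34)² = (15 - (54 - 1*100)) + ((57/12 + 27/(-23)) - 34)² = (15 - (54 - 100)) + ((57*(1/12) + 27*(-1/23)) - 34)² = (15 - 1*(-46)) + ((19/4 - 27/23) - 34)² = (15 + 46) + (329/92 - 34)² = 61 + (-2799/92)² = 61 + 7834401/8464 = 8350705/8464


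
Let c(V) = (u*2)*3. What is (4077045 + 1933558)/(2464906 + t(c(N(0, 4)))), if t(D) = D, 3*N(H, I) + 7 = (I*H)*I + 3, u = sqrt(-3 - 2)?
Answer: 7407785699159/3037880794508 - 18031809*I*sqrt(5)/3037880794508 ≈ 2.4385 - 1.3273e-5*I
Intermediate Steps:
u = I*sqrt(5) (u = sqrt(-5) = I*sqrt(5) ≈ 2.2361*I)
N(H, I) = -4/3 + H*I**2/3 (N(H, I) = -7/3 + ((I*H)*I + 3)/3 = -7/3 + ((H*I)*I + 3)/3 = -7/3 + (H*I**2 + 3)/3 = -7/3 + (3 + H*I**2)/3 = -7/3 + (1 + H*I**2/3) = -4/3 + H*I**2/3)
c(V) = 6*I*sqrt(5) (c(V) = ((I*sqrt(5))*2)*3 = (2*I*sqrt(5))*3 = 6*I*sqrt(5))
(4077045 + 1933558)/(2464906 + t(c(N(0, 4)))) = (4077045 + 1933558)/(2464906 + 6*I*sqrt(5)) = 6010603/(2464906 + 6*I*sqrt(5))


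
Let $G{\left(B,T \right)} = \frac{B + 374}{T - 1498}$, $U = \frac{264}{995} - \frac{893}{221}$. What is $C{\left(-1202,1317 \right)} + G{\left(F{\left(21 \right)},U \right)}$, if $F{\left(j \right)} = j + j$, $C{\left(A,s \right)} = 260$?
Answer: $\frac{85769077940}{330232901} \approx 259.72$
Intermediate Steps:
$F{\left(j \right)} = 2 j$
$U = - \frac{830191}{219895}$ ($U = 264 \cdot \frac{1}{995} - \frac{893}{221} = \frac{264}{995} - \frac{893}{221} = - \frac{830191}{219895} \approx -3.7754$)
$G{\left(B,T \right)} = \frac{374 + B}{-1498 + T}$
$C{\left(-1202,1317 \right)} + G{\left(F{\left(21 \right)},U \right)} = 260 + \frac{374 + 2 \cdot 21}{-1498 - \frac{830191}{219895}} = 260 + \frac{374 + 42}{- \frac{330232901}{219895}} = 260 - \frac{91476320}{330232901} = \frac{85769077940}{330232901}$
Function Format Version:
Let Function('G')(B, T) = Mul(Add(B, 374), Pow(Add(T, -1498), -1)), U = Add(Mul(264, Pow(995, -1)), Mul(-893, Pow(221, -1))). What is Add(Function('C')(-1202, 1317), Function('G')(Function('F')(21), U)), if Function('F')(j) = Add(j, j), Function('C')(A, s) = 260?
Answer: Rational(85769077940, 330232901) ≈ 259.72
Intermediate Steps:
Function('F')(j) = Mul(2, j)
U = Rational(-830191, 219895) (U = Add(Mul(264, Rational(1, 995)), Mul(-893, Rational(1, 221))) = Add(Rational(264, 995), Rational(-893, 221)) = Rational(-830191, 219895) ≈ -3.7754)
Function('G')(B, T) = Mul(Pow(Add(-1498, T), -1), Add(374, B)) (Function('G')(B, T) = Mul(Add(374, B), Pow(Add(-1498, T), -1)) = Mul(Pow(Add(-1498, T), -1), Add(374, B)))
Add(Function('C')(-1202, 1317), Function('G')(Function('F')(21), U)) = Add(260, Mul(Pow(Add(-1498, Rational(-830191, 219895)), -1), Add(374, Mul(2, 21)))) = Add(260, Mul(Pow(Rational(-330232901, 219895), -1), Add(374, 42))) = Add(260, Mul(Rational(-219895, 330232901), 416)) = Add(260, Rational(-91476320, 330232901)) = Rational(85769077940, 330232901)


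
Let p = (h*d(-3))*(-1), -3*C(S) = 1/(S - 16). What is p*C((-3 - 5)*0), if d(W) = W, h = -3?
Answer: -3/16 ≈ -0.18750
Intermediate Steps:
C(S) = -1/(3*(-16 + S)) (C(S) = -1/(3*(S - 16)) = -1/(3*(-16 + S)))
p = -9 (p = -3*(-3)*(-1) = 9*(-1) = -9)
p*C((-3 - 5)*0) = -(-9)/(-48 + 3*((-3 - 5)*0)) = -(-9)/(-48 + 3*(-8*0)) = -(-9)/(-48 + 3*0) = -(-9)/(-48 + 0) = -(-9)/(-48) = -(-9)*(-1)/48 = -9*1/48 = -3/16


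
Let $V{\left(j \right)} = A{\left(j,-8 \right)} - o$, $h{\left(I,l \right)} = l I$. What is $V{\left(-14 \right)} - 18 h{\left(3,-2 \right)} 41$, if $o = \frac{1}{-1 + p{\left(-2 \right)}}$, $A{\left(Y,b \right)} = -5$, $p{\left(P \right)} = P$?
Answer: $\frac{13270}{3} \approx 4423.3$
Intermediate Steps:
$h{\left(I,l \right)} = I l$
$o = - \frac{1}{3}$ ($o = \frac{1}{-1 - 2} = \frac{1}{-3} = - \frac{1}{3} \approx -0.33333$)
$V{\left(j \right)} = - \frac{14}{3}$ ($V{\left(j \right)} = -5 - - \frac{1}{3} = -5 + \frac{1}{3} = - \frac{14}{3}$)
$V{\left(-14 \right)} - 18 h{\left(3,-2 \right)} 41 = - \frac{14}{3} - 18 \cdot 3 \left(-2\right) 41 = - \frac{14}{3} - 18 \left(-6\right) 41 = - \frac{14}{3} - \left(-108\right) 41 = - \frac{14}{3} - -4428 = - \frac{14}{3} + 4428 = \frac{13270}{3}$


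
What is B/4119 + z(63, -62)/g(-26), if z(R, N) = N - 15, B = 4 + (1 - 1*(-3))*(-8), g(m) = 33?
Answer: -3213/1373 ≈ -2.3401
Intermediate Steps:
B = -28 (B = 4 + (1 + 3)*(-8) = 4 + 4*(-8) = 4 - 32 = -28)
z(R, N) = -15 + N
B/4119 + z(63, -62)/g(-26) = -28/4119 + (-15 - 62)/33 = -28*1/4119 - 77*1/33 = -28/4119 - 7/3 = -3213/1373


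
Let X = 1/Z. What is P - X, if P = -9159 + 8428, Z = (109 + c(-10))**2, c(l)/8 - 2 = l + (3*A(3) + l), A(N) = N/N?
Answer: -88452/121 ≈ -731.01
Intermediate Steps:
A(N) = 1
c(l) = 40 + 16*l (c(l) = 16 + 8*(l + (3*1 + l)) = 16 + 8*(l + (3 + l)) = 16 + 8*(3 + 2*l) = 16 + (24 + 16*l) = 40 + 16*l)
Z = 121 (Z = (109 + (40 + 16*(-10)))**2 = (109 + (40 - 160))**2 = (109 - 120)**2 = (-11)**2 = 121)
X = 1/121 ≈ 0.0082645
P = -731
P - X = -731 - 1*1/121 = -731 - 1/121 = -88452/121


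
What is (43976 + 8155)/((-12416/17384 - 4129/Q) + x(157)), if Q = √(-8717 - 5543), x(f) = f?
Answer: 548598352027737420/1725169203631549 - 2032780036812342*I*√3565/1725169203631549 ≈ 318.0 - 70.354*I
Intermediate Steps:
Q = 2*I*√3565 (Q = √(-14260) = 2*I*√3565 ≈ 119.42*I)
(43976 + 8155)/((-12416/17384 - 4129/Q) + x(157)) = (43976 + 8155)/((-12416/17384 - 4129*(-I*√3565/7130)) + 157) = 52131/((-12416*1/17384 - (-4129)*I*√3565/7130) + 157) = 52131/((-1552/2173 + 4129*I*√3565/7130) + 157) = 52131/(339609/2173 + 4129*I*√3565/7130)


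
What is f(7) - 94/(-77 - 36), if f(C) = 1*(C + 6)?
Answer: 1563/113 ≈ 13.832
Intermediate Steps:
f(C) = 6 + C (f(C) = 1*(6 + C) = 6 + C)
f(7) - 94/(-77 - 36) = (6 + 7) - 94/(-77 - 36) = 13 - 94/(-113) = 13 - 94*(-1/113) = 13 + 94/113 = 1563/113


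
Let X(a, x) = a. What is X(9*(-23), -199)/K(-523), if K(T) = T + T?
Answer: 207/1046 ≈ 0.19790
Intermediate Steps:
K(T) = 2*T
X(9*(-23), -199)/K(-523) = (9*(-23))/((2*(-523))) = -207/(-1046) = -207*(-1/1046) = 207/1046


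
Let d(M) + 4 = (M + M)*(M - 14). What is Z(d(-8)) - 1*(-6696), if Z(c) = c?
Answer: 7044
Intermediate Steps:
d(M) = -4 + 2*M*(-14 + M) (d(M) = -4 + (M + M)*(M - 14) = -4 + (2*M)*(-14 + M) = -4 + 2*M*(-14 + M))
Z(d(-8)) - 1*(-6696) = (-4 - 28*(-8) + 2*(-8)**2) - 1*(-6696) = (-4 + 224 + 2*64) + 6696 = (-4 + 224 + 128) + 6696 = 348 + 6696 = 7044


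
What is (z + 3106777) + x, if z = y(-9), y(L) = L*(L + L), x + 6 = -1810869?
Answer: 1296064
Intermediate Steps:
x = -1810875 (x = -6 - 1810869 = -1810875)
y(L) = 2*L**2 (y(L) = L*(2*L) = 2*L**2)
z = 162 (z = 2*(-9)**2 = 2*81 = 162)
(z + 3106777) + x = (162 + 3106777) - 1810875 = 3106939 - 1810875 = 1296064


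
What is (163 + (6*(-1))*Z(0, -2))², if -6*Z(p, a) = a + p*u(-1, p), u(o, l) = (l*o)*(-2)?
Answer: 25921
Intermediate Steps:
u(o, l) = -2*l*o
Z(p, a) = -p²/3 - a/6 (Z(p, a) = -(a + p*(-2*p*(-1)))/6 = -(a + p*(2*p))/6 = -(a + 2*p²)/6 = -p²/3 - a/6)
(163 + (6*(-1))*Z(0, -2))² = (163 + (6*(-1))*(-⅓*0² - ⅙*(-2)))² = (163 - 6*(-⅓*0 + ⅓))² = (163 - 6*(0 + ⅓))² = (163 - 6*⅓)² = (163 - 2)² = 161² = 25921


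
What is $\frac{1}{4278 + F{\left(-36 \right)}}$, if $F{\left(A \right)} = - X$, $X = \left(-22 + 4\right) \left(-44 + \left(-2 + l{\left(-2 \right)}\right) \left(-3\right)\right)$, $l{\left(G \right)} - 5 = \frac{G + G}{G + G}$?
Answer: $\frac{1}{3270} \approx 0.00030581$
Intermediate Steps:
$l{\left(G \right)} = 6$ ($l{\left(G \right)} = 5 + \frac{G + G}{G + G} = 5 + \frac{2 G}{2 G} = 5 + 2 G \frac{1}{2 G} = 5 + 1 = 6$)
$X = 1008$ ($X = \left(-22 + 4\right) \left(-44 + \left(-2 + 6\right) \left(-3\right)\right) = - 18 \left(-44 + 4 \left(-3\right)\right) = - 18 \left(-44 - 12\right) = \left(-18\right) \left(-56\right) = 1008$)
$F{\left(A \right)} = -1008$ ($F{\left(A \right)} = \left(-1\right) 1008 = -1008$)
$\frac{1}{4278 + F{\left(-36 \right)}} = \frac{1}{4278 - 1008} = \frac{1}{3270}$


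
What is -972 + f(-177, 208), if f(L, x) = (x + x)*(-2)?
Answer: -1804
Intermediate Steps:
f(L, x) = -4*x (f(L, x) = (2*x)*(-2) = -4*x)
-972 + f(-177, 208) = -972 - 4*208 = -972 - 832 = -1804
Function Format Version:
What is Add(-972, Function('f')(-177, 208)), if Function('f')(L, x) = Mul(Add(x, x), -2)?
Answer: -1804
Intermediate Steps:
Function('f')(L, x) = Mul(-4, x) (Function('f')(L, x) = Mul(Mul(2, x), -2) = Mul(-4, x))
Add(-972, Function('f')(-177, 208)) = Add(-972, Mul(-4, 208)) = Add(-972, -832) = -1804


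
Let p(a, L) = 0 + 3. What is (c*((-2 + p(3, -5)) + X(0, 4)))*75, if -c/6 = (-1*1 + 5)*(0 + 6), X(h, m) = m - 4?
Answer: -10800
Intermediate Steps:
p(a, L) = 3
X(h, m) = -4 + m
c = -144 (c = -6*(-1*1 + 5)*(0 + 6) = -6*(-1 + 5)*6 = -24*6 = -6*24 = -144)
(c*((-2 + p(3, -5)) + X(0, 4)))*75 = -144*((-2 + 3) + (-4 + 4))*75 = -144*(1 + 0)*75 = -144*1*75 = -144*75 = -10800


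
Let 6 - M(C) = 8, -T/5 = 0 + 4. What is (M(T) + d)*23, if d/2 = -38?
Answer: -1794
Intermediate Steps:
T = -20 (T = -5*(0 + 4) = -5*4 = -20)
d = -76 (d = 2*(-38) = -76)
M(C) = -2 (M(C) = 6 - 1*8 = 6 - 8 = -2)
(M(T) + d)*23 = (-2 - 76)*23 = -78*23 = -1794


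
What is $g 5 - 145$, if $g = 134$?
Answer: $525$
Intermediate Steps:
$g 5 - 145 = 134 \cdot 5 - 145 = 670 - 145 = 525$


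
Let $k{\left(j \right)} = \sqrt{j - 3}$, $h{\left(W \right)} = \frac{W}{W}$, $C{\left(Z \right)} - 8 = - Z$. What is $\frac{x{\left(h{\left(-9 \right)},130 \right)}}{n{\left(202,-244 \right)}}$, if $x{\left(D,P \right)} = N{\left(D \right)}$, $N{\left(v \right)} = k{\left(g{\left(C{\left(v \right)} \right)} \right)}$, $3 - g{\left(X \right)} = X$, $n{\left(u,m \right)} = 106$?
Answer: $\frac{i \sqrt{7}}{106} \approx 0.02496 i$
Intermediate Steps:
$C{\left(Z \right)} = 8 - Z$
$h{\left(W \right)} = 1$
$g{\left(X \right)} = 3 - X$
$k{\left(j \right)} = \sqrt{-3 + j}$
$N{\left(v \right)} = \sqrt{-8 + v}$ ($N{\left(v \right)} = \sqrt{-3 - \left(5 - v\right)} = \sqrt{-3 + \left(3 + \left(-8 + v\right)\right)} = \sqrt{-3 + \left(-5 + v\right)} = \sqrt{-8 + v}$)
$x{\left(D,P \right)} = \sqrt{-8 + D}$
$\frac{x{\left(h{\left(-9 \right)},130 \right)}}{n{\left(202,-244 \right)}} = \frac{\sqrt{-8 + 1}}{106} = \sqrt{-7} \cdot \frac{1}{106} = i \sqrt{7} \cdot \frac{1}{106} = \frac{i \sqrt{7}}{106}$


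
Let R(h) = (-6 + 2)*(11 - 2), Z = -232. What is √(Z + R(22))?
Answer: 2*I*√67 ≈ 16.371*I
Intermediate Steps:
R(h) = -36 (R(h) = -4*9 = -36)
√(Z + R(22)) = √(-232 - 36) = √(-268) = 2*I*√67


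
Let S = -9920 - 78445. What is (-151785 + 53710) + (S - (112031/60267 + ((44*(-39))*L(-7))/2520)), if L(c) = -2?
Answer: -131091025204/703115 ≈ -1.8644e+5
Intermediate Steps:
S = -88365
(-151785 + 53710) + (S - (112031/60267 + ((44*(-39))*L(-7))/2520)) = (-151785 + 53710) + (-88365 - (112031/60267 + ((44*(-39))*(-2))/2520)) = -98075 + (-88365 - (112031*(1/60267) - 1716*(-2)*(1/2520))) = -98075 + (-88365 - (112031/60267 + 3432*(1/2520))) = -98075 + (-88365 - (112031/60267 + 143/105)) = -98075 + (-88365 - 1*2264604/703115) = -98075 + (-88365 - 2264604/703115) = -98075 - 62133021579/703115 = -131091025204/703115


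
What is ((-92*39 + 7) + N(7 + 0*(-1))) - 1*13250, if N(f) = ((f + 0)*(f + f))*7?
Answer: -16145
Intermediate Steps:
N(f) = 14*f² (N(f) = (f*(2*f))*7 = (2*f²)*7 = 14*f²)
((-92*39 + 7) + N(7 + 0*(-1))) - 1*13250 = ((-92*39 + 7) + 14*(7 + 0*(-1))²) - 1*13250 = ((-3588 + 7) + 14*(7 + 0)²) - 13250 = (-3581 + 14*7²) - 13250 = (-3581 + 14*49) - 13250 = (-3581 + 686) - 13250 = -2895 - 13250 = -16145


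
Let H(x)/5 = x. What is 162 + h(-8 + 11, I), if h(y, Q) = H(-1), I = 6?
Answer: 157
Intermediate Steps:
H(x) = 5*x
h(y, Q) = -5 (h(y, Q) = 5*(-1) = -5)
162 + h(-8 + 11, I) = 162 - 5 = 157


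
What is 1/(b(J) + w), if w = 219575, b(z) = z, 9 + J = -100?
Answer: 1/219466 ≈ 4.5565e-6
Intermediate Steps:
J = -109 (J = -9 - 100 = -109)
1/(b(J) + w) = 1/(-109 + 219575) = 1/219466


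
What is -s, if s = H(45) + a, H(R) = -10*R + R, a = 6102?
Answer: -5697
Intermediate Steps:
H(R) = -9*R
s = 5697 (s = -9*45 + 6102 = -405 + 6102 = 5697)
-s = -1*5697 = -5697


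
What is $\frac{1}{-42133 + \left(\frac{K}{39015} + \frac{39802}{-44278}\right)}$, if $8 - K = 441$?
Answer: $- \frac{863753085}{36393294754007} \approx -2.3734 \cdot 10^{-5}$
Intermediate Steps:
$K = -433$ ($K = 8 - 441 = -433$)
$\frac{1}{-42133 + \left(\frac{K}{39015} + \frac{39802}{-44278}\right)} = \frac{1}{-42133 + \left(- \frac{433}{39015} + \frac{39802}{-44278}\right)} = \frac{1}{-42133 + \left(\left(-433\right) \frac{1}{39015} + 39802 \left(- \frac{1}{44278}\right)\right)} = \frac{1}{-42133 - \frac{786023702}{863753085}} = \frac{1}{- \frac{36393294754007}{863753085}} = - \frac{863753085}{36393294754007}$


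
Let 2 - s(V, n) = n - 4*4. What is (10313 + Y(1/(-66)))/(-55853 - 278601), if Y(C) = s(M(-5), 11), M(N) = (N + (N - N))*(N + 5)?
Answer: -120/3889 ≈ -0.030856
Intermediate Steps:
M(N) = N*(5 + N) (M(N) = (N + 0)*(5 + N) = N*(5 + N))
s(V, n) = 18 - n (s(V, n) = 2 - (n - 4*4) = 2 - (n - 16) = 2 - (-16 + n) = 2 + (16 - n) = 18 - n)
Y(C) = 7 (Y(C) = 18 - 1*11 = 18 - 11 = 7)
(10313 + Y(1/(-66)))/(-55853 - 278601) = (10313 + 7)/(-55853 - 278601) = 10320/(-334454) = 10320*(-1/334454) = -120/3889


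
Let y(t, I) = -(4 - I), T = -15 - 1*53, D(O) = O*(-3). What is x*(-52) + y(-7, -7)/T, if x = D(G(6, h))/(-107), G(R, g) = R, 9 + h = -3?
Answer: -62471/7276 ≈ -8.5859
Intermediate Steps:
h = -12 (h = -9 - 3 = -12)
D(O) = -3*O
T = -68 (T = -15 - 53 = -68)
x = 18/107 (x = -3*6/(-107) = -18*(-1/107) = 18/107 ≈ 0.16822)
y(t, I) = -4 + I
x*(-52) + y(-7, -7)/T = (18/107)*(-52) + (-4 - 7)/(-68) = -936/107 - 11*(-1/68) = -936/107 + 11/68 = -62471/7276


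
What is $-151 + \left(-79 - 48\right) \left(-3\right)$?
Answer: $230$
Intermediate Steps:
$-151 + \left(-79 - 48\right) \left(-3\right) = -151 - -381 = -151 + 381 = 230$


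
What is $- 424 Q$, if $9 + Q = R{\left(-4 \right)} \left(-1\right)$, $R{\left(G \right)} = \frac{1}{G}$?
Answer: $3710$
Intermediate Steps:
$Q = - \frac{35}{4}$ ($Q = -9 + \frac{1}{-4} \left(-1\right) = -9 - - \frac{1}{4} = -9 + \frac{1}{4} = - \frac{35}{4} \approx -8.75$)
$- 424 Q = \left(-424\right) \left(- \frac{35}{4}\right) = 3710$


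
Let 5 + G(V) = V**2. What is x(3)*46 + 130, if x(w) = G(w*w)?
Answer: 3626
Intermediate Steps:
G(V) = -5 + V**2
x(w) = -5 + w**4 (x(w) = -5 + (w*w)**2 = -5 + (w**2)**2 = -5 + w**4)
x(3)*46 + 130 = (-5 + 3**4)*46 + 130 = (-5 + 81)*46 + 130 = 76*46 + 130 = 3496 + 130 = 3626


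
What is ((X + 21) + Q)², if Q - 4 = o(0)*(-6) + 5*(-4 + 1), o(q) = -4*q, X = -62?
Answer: 2704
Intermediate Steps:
Q = -11 (Q = 4 + (-4*0*(-6) + 5*(-4 + 1)) = 4 + (0*(-6) + 5*(-3)) = 4 + (0 - 15) = 4 - 15 = -11)
((X + 21) + Q)² = ((-62 + 21) - 11)² = (-41 - 11)² = (-52)² = 2704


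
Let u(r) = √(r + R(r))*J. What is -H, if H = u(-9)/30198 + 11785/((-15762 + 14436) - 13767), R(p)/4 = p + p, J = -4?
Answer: 11785/15093 + 6*I/5033 ≈ 0.78083 + 0.0011921*I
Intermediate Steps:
R(p) = 8*p (R(p) = 4*(p + p) = 4*(2*p) = 8*p)
u(r) = -12*√r (u(r) = √(r + 8*r)*(-4) = √(9*r)*(-4) = (3*√r)*(-4) = -12*√r)
H = -11785/15093 - 6*I/5033 (H = -36*I/30198 + 11785/((-15762 + 14436) - 13767) = -36*I*(1/30198) + 11785/(-1326 - 13767) = -36*I*(1/30198) + 11785/(-15093) = -6*I/5033 + 11785*(-1/15093) = -6*I/5033 - 11785/15093 = -11785/15093 - 6*I/5033 ≈ -0.78083 - 0.0011921*I)
-H = -(-11785/15093 - 6*I/5033) = 11785/15093 + 6*I/5033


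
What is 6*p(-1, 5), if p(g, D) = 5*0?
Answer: 0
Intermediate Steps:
p(g, D) = 0
6*p(-1, 5) = 6*0 = 0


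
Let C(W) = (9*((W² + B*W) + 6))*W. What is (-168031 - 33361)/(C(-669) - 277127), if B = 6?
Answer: 1228/16286035 ≈ 7.5402e-5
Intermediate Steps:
C(W) = W*(54 + 9*W² + 54*W) (C(W) = (9*((W² + 6*W) + 6))*W = (9*(6 + W² + 6*W))*W = (54 + 9*W² + 54*W)*W = W*(54 + 9*W² + 54*W))
(-168031 - 33361)/(C(-669) - 277127) = (-168031 - 33361)/(9*(-669)*(6 + (-669)² + 6*(-669)) - 277127) = -201392/(9*(-669)*(6 + 447561 - 4014) - 277127) = -201392/(9*(-669)*443553 - 277127) = -201392/(-2670632613 - 277127) = -201392/(-2670909740) = -201392*(-1/2670909740) = 1228/16286035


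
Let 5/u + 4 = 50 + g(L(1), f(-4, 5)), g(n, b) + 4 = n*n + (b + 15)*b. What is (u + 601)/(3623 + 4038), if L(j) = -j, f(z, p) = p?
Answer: 85948/1095523 ≈ 0.078454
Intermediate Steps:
g(n, b) = -4 + n² + b*(15 + b) (g(n, b) = -4 + (n*n + (b + 15)*b) = -4 + (n² + (15 + b)*b) = -4 + (n² + b*(15 + b)) = -4 + n² + b*(15 + b))
u = 5/143 (u = 5/(-4 + (50 + (-4 + 5² + (-1*1)² + 15*5))) = 5/(-4 + (50 + (-4 + 25 + (-1)² + 75))) = 5/(-4 + (50 + (-4 + 25 + 1 + 75))) = 5/(-4 + (50 + 97)) = 5/(-4 + 147) = 5/143 ≈ 0.034965)
(u + 601)/(3623 + 4038) = (5/143 + 601)/(3623 + 4038) = (85948/143)/7661 = (85948/143)*(1/7661) = 85948/1095523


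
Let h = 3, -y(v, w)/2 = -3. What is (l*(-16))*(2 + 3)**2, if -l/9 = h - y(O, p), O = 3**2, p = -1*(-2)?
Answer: -10800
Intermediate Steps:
p = 2
O = 9
y(v, w) = 6 (y(v, w) = -2*(-3) = 6)
l = 27 (l = -9*(3 - 1*6) = -9*(3 - 6) = -9*(-3) = 27)
(l*(-16))*(2 + 3)**2 = (27*(-16))*(2 + 3)**2 = -432*5**2 = -432*25 = -10800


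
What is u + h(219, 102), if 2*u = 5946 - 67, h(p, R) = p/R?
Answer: 50008/17 ≈ 2941.6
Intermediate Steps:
u = 5879/2 (u = (5946 - 67)/2 = (1/2)*5879 = 5879/2 ≈ 2939.5)
u + h(219, 102) = 5879/2 + 219/102 = 5879/2 + 219*(1/102) = 5879/2 + 73/34 = 50008/17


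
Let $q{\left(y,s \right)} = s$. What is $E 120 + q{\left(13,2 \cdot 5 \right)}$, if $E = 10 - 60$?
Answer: $-5990$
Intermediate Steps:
$E = -50$
$E 120 + q{\left(13,2 \cdot 5 \right)} = \left(-50\right) 120 + 2 \cdot 5 = -6000 + 10 = -5990$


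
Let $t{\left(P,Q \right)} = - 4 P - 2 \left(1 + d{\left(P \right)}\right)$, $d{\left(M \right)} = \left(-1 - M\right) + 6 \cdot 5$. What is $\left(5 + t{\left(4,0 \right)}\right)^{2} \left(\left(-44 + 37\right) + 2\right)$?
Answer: $-19845$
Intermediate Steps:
$d{\left(M \right)} = 29 - M$ ($d{\left(M \right)} = \left(-1 - M\right) + 30 = 29 - M$)
$t{\left(P,Q \right)} = -60 - 2 P$ ($t{\left(P,Q \right)} = - 4 P - 2 \left(1 - \left(-29 + P\right)\right) = - 4 P - 2 \left(30 - P\right) = - 4 P + \left(-60 + 2 P\right) = -60 - 2 P$)
$\left(5 + t{\left(4,0 \right)}\right)^{2} \left(\left(-44 + 37\right) + 2\right) = \left(5 - 68\right)^{2} \left(\left(-44 + 37\right) + 2\right) = \left(5 - 68\right)^{2} \left(-7 + 2\right) = \left(5 - 68\right)^{2} \left(-5\right) = \left(-63\right)^{2} \left(-5\right) = 3969 \left(-5\right) = -19845$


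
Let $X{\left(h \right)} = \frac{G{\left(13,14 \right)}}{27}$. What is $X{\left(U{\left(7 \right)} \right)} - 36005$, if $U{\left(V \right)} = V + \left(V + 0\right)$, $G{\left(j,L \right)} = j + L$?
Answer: $-36004$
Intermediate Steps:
$G{\left(j,L \right)} = L + j$
$U{\left(V \right)} = 2 V$ ($U{\left(V \right)} = V + V = 2 V$)
$X{\left(h \right)} = 1$ ($X{\left(h \right)} = \frac{14 + 13}{27} = 27 \cdot \frac{1}{27} = 1$)
$X{\left(U{\left(7 \right)} \right)} - 36005 = 1 - 36005 = -36004$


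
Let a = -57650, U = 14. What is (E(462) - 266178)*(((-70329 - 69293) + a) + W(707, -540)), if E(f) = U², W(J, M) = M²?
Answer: -25089550096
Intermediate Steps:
E(f) = 196 (E(f) = 14² = 196)
(E(462) - 266178)*(((-70329 - 69293) + a) + W(707, -540)) = (196 - 266178)*(((-70329 - 69293) - 57650) + (-540)²) = -265982*((-139622 - 57650) + 291600) = -265982*(-197272 + 291600) = -265982*94328 = -25089550096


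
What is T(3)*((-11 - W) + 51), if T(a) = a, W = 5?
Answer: 105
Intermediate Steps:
T(3)*((-11 - W) + 51) = 3*((-11 - 1*5) + 51) = 3*((-11 - 5) + 51) = 3*(-16 + 51) = 3*35 = 105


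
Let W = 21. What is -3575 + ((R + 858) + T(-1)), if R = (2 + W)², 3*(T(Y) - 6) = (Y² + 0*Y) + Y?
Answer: -2182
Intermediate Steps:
T(Y) = 6 + Y/3 + Y²/3 (T(Y) = 6 + ((Y² + 0*Y) + Y)/3 = 6 + ((Y² + 0) + Y)/3 = 6 + (Y² + Y)/3 = 6 + (Y + Y²)/3 = 6 + (Y/3 + Y²/3) = 6 + Y/3 + Y²/3)
R = 529 (R = (2 + 21)² = 23² = 529)
-3575 + ((R + 858) + T(-1)) = -3575 + ((529 + 858) + (6 + (⅓)*(-1) + (⅓)*(-1)²)) = -3575 + (1387 + (6 - ⅓ + (⅓)*1)) = -3575 + (1387 + (6 - ⅓ + ⅓)) = -3575 + (1387 + 6) = -3575 + 1393 = -2182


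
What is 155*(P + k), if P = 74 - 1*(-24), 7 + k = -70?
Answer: 3255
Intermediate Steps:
k = -77 (k = -7 - 70 = -77)
P = 98 (P = 74 + 24 = 98)
155*(P + k) = 155*(98 - 77) = 155*21 = 3255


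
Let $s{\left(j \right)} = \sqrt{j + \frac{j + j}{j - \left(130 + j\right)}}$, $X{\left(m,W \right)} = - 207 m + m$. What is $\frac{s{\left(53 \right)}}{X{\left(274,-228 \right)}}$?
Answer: $- \frac{2 \sqrt{3445}}{917215} \approx -0.00012798$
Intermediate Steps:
$X{\left(m,W \right)} = - 206 m$
$s{\left(j \right)} = \frac{8 \sqrt{65} \sqrt{j}}{65}$ ($s{\left(j \right)} = \sqrt{j + \frac{2 j}{-130}} = \sqrt{j + 2 j \left(- \frac{1}{130}\right)} = \sqrt{j - \frac{j}{65}} = \sqrt{\frac{64 j}{65}} = \frac{8 \sqrt{65} \sqrt{j}}{65}$)
$\frac{s{\left(53 \right)}}{X{\left(274,-228 \right)}} = \frac{\frac{8}{65} \sqrt{65} \sqrt{53}}{\left(-206\right) 274} = \frac{\frac{8}{65} \sqrt{3445}}{-56444} = \frac{8 \sqrt{3445}}{65} \left(- \frac{1}{56444}\right) = - \frac{2 \sqrt{3445}}{917215}$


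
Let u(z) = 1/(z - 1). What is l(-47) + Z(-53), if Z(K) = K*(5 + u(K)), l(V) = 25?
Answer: -12907/54 ≈ -239.02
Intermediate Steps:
u(z) = 1/(-1 + z)
Z(K) = K*(5 + 1/(-1 + K))
l(-47) + Z(-53) = 25 - 53*(-4 + 5*(-53))/(-1 - 53) = 25 - 53*(-4 - 265)/(-54) = 25 - 53*(-1/54)*(-269) = 25 - 14257/54 = -12907/54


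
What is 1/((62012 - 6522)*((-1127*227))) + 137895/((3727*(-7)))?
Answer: -279650098875577/52908310159670 ≈ -5.2856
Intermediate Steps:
1/((62012 - 6522)*((-1127*227))) + 137895/((3727*(-7))) = 1/(55490*(-255829)) + 137895/(-26089) = (1/55490)*(-1/255829) + 137895*(-1/26089) = -1/14195951210 - 137895/26089 = -279650098875577/52908310159670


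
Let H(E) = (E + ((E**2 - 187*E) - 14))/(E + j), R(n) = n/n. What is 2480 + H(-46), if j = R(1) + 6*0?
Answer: 100942/45 ≈ 2243.2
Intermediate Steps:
R(n) = 1
j = 1 (j = 1 + 6*0 = 1 + 0 = 1)
H(E) = (-14 + E**2 - 186*E)/(1 + E) (H(E) = (E + ((E**2 - 187*E) - 14))/(E + 1) = (E + (-14 + E**2 - 187*E))/(1 + E) = (-14 + E**2 - 186*E)/(1 + E))
2480 + H(-46) = 2480 + (-14 + (-46)**2 - 186*(-46))/(1 - 46) = 2480 + (-14 + 2116 + 8556)/(-45) = 2480 - 1/45*10658 = 2480 - 10658/45 = 100942/45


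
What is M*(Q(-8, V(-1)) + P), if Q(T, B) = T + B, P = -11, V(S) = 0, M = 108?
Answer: -2052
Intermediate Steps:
Q(T, B) = B + T
M*(Q(-8, V(-1)) + P) = 108*((0 - 8) - 11) = 108*(-8 - 11) = 108*(-19) = -2052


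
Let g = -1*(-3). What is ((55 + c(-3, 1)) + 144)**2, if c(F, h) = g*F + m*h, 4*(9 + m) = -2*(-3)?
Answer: 133225/4 ≈ 33306.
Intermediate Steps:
g = 3
m = -15/2 (m = -9 + (-2*(-3))/4 = -9 + (1/4)*6 = -9 + 3/2 = -15/2 ≈ -7.5000)
c(F, h) = 3*F - 15*h/2
((55 + c(-3, 1)) + 144)**2 = ((55 + (3*(-3) - 15/2*1)) + 144)**2 = ((55 + (-9 - 15/2)) + 144)**2 = ((55 - 33/2) + 144)**2 = (77/2 + 144)**2 = (365/2)**2 = 133225/4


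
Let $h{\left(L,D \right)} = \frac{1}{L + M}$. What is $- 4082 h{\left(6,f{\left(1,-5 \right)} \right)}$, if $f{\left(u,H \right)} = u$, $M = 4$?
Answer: $- \frac{2041}{5} \approx -408.2$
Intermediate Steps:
$h{\left(L,D \right)} = \frac{1}{4 + L}$ ($h{\left(L,D \right)} = \frac{1}{L + 4} = \frac{1}{4 + L}$)
$- 4082 h{\left(6,f{\left(1,-5 \right)} \right)} = - \frac{4082}{4 + 6} = - \frac{4082}{10} = \left(-4082\right) \frac{1}{10} = - \frac{2041}{5}$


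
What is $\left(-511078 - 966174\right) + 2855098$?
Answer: $1377846$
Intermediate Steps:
$\left(-511078 - 966174\right) + 2855098 = -1477252 + 2855098 = 1377846$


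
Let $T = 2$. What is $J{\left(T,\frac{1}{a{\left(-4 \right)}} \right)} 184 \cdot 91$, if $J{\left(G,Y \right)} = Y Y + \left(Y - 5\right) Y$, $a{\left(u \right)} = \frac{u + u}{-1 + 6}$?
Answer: $\frac{261625}{4} \approx 65406.0$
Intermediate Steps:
$a{\left(u \right)} = \frac{2 u}{5}$
$J{\left(G,Y \right)} = Y^{2} + Y \left(-5 + Y\right)$ ($J{\left(G,Y \right)} = Y^{2} + \left(-5 + Y\right) Y = Y^{2} + Y \left(-5 + Y\right)$)
$J{\left(T,\frac{1}{a{\left(-4 \right)}} \right)} 184 \cdot 91 = \frac{-5 + \frac{2}{\frac{2}{5} \left(-4\right)}}{\frac{2}{5} \left(-4\right)} 184 \cdot 91 = \frac{-5 + \frac{2}{- \frac{8}{5}}}{- \frac{8}{5}} \cdot 184 \cdot 91 = - \frac{5 \left(-5 + 2 \left(- \frac{5}{8}\right)\right)}{8} \cdot 184 \cdot 91 = - \frac{5 \left(-5 - \frac{5}{4}\right)}{8} \cdot 184 \cdot 91 = \left(- \frac{5}{8}\right) \left(- \frac{25}{4}\right) 184 \cdot 91 = \frac{125}{32} \cdot 184 \cdot 91 = \frac{2875}{4} \cdot 91 = \frac{261625}{4}$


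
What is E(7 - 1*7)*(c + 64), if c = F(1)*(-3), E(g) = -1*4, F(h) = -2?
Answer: -280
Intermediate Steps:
E(g) = -4
c = 6 (c = -2*(-3) = 6)
E(7 - 1*7)*(c + 64) = -4*(6 + 64) = -4*70 = -280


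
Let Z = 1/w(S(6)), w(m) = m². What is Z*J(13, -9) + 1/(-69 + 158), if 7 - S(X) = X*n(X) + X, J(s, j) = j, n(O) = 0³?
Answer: -800/89 ≈ -8.9888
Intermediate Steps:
n(O) = 0
S(X) = 7 - X (S(X) = 7 - (X*0 + X) = 7 - (0 + X) = 7 - X)
Z = 1 (Z = 1/((7 - 1*6)²) = 1/((7 - 6)²) = 1/(1²) = 1/1 = 1)
Z*J(13, -9) + 1/(-69 + 158) = 1*(-9) + 1/(-69 + 158) = -9 + 1/89 = -800/89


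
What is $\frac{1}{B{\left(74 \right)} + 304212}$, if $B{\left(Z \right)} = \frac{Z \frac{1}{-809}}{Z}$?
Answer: $\frac{809}{246107507} \approx 3.2872 \cdot 10^{-6}$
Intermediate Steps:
$B{\left(Z \right)} = - \frac{1}{809}$ ($B{\left(Z \right)} = \frac{Z \left(- \frac{1}{809}\right)}{Z} = \frac{\left(- \frac{1}{809}\right) Z}{Z} = - \frac{1}{809}$)
$\frac{1}{B{\left(74 \right)} + 304212} = \frac{1}{- \frac{1}{809} + 304212} = \frac{1}{\frac{246107507}{809}} = \frac{809}{246107507}$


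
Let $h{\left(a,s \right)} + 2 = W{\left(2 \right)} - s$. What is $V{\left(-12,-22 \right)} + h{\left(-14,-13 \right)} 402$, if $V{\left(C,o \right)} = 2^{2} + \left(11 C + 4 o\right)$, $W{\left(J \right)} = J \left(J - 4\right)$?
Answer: $2598$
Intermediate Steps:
$W{\left(J \right)} = J \left(-4 + J\right)$
$h{\left(a,s \right)} = -6 - s$ ($h{\left(a,s \right)} = -2 - \left(s - 2 \left(-4 + 2\right)\right) = -2 - \left(4 + s\right) = -6 - s$)
$V{\left(C,o \right)} = 4 + 4 o + 11 C$ ($V{\left(C,o \right)} = 4 + \left(4 o + 11 C\right) = 4 + 4 o + 11 C$)
$V{\left(-12,-22 \right)} + h{\left(-14,-13 \right)} 402 = \left(4 + 4 \left(-22\right) + 11 \left(-12\right)\right) + \left(-6 - -13\right) 402 = \left(4 - 88 - 132\right) + \left(-6 + 13\right) 402 = -216 + 7 \cdot 402 = -216 + 2814 = 2598$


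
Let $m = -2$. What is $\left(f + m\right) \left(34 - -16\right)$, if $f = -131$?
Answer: $-6650$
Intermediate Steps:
$\left(f + m\right) \left(34 - -16\right) = \left(-131 - 2\right) \left(34 - -16\right) = - 133 \left(34 + 16\right) = \left(-133\right) 50 = -6650$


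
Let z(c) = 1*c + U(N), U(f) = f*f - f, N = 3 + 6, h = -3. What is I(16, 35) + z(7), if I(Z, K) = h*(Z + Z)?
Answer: -17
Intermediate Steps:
N = 9
U(f) = f² - f
I(Z, K) = -6*Z (I(Z, K) = -3*(Z + Z) = -6*Z)
z(c) = 72 + c (z(c) = 1*c + 9*(-1 + 9) = c + 9*8 = c + 72 = 72 + c)
I(16, 35) + z(7) = -6*16 + (72 + 7) = -96 + 79 = -17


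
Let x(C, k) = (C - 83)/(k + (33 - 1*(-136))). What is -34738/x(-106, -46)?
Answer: 1424258/63 ≈ 22607.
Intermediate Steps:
x(C, k) = (-83 + C)/(169 + k) (x(C, k) = (-83 + C)/(k + (33 + 136)) = (-83 + C)/(k + 169) = (-83 + C)/(169 + k))
-34738/x(-106, -46) = -34738*(169 - 46)/(-83 - 106) = -34738/(-189/123) = -34738/((1/123)*(-189)) = -34738/(-63/41) = -34738*(-41/63) = 1424258/63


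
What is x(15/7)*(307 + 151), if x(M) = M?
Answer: 6870/7 ≈ 981.43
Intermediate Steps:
x(15/7)*(307 + 151) = (15/7)*(307 + 151) = (15*(⅐))*458 = (15/7)*458 = 6870/7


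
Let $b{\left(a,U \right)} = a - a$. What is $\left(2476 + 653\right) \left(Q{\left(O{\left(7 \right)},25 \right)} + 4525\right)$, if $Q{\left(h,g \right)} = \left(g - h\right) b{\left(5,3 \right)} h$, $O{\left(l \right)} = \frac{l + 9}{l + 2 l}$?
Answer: $14158725$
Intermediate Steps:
$O{\left(l \right)} = \frac{9 + l}{3 l}$
$b{\left(a,U \right)} = 0$
$Q{\left(h,g \right)} = 0$ ($Q{\left(h,g \right)} = \left(g - h\right) 0 h = 0 h = 0$)
$\left(2476 + 653\right) \left(Q{\left(O{\left(7 \right)},25 \right)} + 4525\right) = \left(2476 + 653\right) \left(0 + 4525\right) = 3129 \cdot 4525 = 14158725$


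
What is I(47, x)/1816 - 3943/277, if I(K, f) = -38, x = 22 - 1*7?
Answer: -3585507/251516 ≈ -14.256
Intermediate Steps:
x = 15 (x = 22 - 7 = 15)
I(47, x)/1816 - 3943/277 = -38/1816 - 3943/277 = -38*1/1816 - 3943*1/277 = -19/908 - 3943/277 = -3585507/251516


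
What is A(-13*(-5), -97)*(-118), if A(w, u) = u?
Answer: 11446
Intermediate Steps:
A(-13*(-5), -97)*(-118) = -97*(-118) = 11446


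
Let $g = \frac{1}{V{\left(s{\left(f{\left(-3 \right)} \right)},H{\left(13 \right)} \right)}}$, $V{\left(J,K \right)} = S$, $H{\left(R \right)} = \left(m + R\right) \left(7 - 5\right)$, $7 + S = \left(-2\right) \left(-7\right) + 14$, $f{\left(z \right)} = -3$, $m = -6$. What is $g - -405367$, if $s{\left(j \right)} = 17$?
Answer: $\frac{8512708}{21} \approx 4.0537 \cdot 10^{5}$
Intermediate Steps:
$S = 21$ ($S = -7 + \left(\left(-2\right) \left(-7\right) + 14\right) = -7 + \left(14 + 14\right) = -7 + 28 = 21$)
$H{\left(R \right)} = -12 + 2 R$ ($H{\left(R \right)} = \left(-6 + R\right) \left(7 - 5\right) = \left(-6 + R\right) 2 = -12 + 2 R$)
$V{\left(J,K \right)} = 21$
$g = \frac{1}{21} \approx 0.047619$
$g - -405367 = \frac{1}{21} - -405367 = \frac{1}{21} + 405367 = \frac{8512708}{21}$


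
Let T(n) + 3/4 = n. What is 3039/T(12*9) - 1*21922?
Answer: -3130794/143 ≈ -21894.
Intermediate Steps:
T(n) = -¾ + n
3039/T(12*9) - 1*21922 = 3039/(-¾ + 12*9) - 1*21922 = 3039/(-¾ + 108) - 21922 = 3039/(429/4) - 21922 = 3039*(4/429) - 21922 = 4052/143 - 21922 = -3130794/143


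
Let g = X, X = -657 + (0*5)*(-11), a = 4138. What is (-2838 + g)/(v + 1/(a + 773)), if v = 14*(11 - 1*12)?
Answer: 17163945/68753 ≈ 249.65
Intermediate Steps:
v = -14 (v = 14*(11 - 12) = 14*(-1) = -14)
X = -657 (X = -657 + 0*(-11) = -657 + 0 = -657)
g = -657
(-2838 + g)/(v + 1/(a + 773)) = (-2838 - 657)/(-14 + 1/(4138 + 773)) = -3495/(-14 + 1/4911) = -3495/(-68753/4911) = -3495*(-4911/68753) = 17163945/68753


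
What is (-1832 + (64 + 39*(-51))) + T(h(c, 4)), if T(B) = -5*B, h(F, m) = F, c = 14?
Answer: -3827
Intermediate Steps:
(-1832 + (64 + 39*(-51))) + T(h(c, 4)) = (-1832 + (64 + 39*(-51))) - 5*14 = (-1832 + (64 - 1989)) - 70 = (-1832 - 1925) - 70 = -3757 - 70 = -3827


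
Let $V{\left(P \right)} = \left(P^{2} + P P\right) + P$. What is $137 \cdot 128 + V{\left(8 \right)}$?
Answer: $17672$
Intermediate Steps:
$V{\left(P \right)} = P + 2 P^{2}$ ($V{\left(P \right)} = \left(P^{2} + P^{2}\right) + P = 2 P^{2} + P = P + 2 P^{2}$)
$137 \cdot 128 + V{\left(8 \right)} = 137 \cdot 128 + 8 \left(1 + 2 \cdot 8\right) = 17536 + 8 \left(1 + 16\right) = 17536 + 8 \cdot 17 = 17536 + 136 = 17672$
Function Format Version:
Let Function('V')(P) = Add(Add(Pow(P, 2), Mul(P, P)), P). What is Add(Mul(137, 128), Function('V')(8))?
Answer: 17672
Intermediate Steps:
Function('V')(P) = Add(P, Mul(2, Pow(P, 2))) (Function('V')(P) = Add(Add(Pow(P, 2), Pow(P, 2)), P) = Add(Mul(2, Pow(P, 2)), P) = Add(P, Mul(2, Pow(P, 2))))
Add(Mul(137, 128), Function('V')(8)) = Add(Mul(137, 128), Mul(8, Add(1, Mul(2, 8)))) = Add(17536, Mul(8, Add(1, 16))) = Add(17536, Mul(8, 17)) = Add(17536, 136) = 17672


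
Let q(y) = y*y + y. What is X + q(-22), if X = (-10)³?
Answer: -538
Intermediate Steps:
q(y) = y + y² (q(y) = y² + y = y + y²)
X = -1000
X + q(-22) = -1000 - 22*(1 - 22) = -1000 - 22*(-21) = -1000 + 462 = -538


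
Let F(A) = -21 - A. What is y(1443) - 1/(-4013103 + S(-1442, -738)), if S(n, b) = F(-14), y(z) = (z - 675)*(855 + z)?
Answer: 7082593367041/4013110 ≈ 1.7649e+6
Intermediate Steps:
y(z) = (-675 + z)*(855 + z)
S(n, b) = -7 (S(n, b) = -21 - 1*(-14) = -21 + 14 = -7)
y(1443) - 1/(-4013103 + S(-1442, -738)) = (-577125 + 1443**2 + 180*1443) - 1/(-4013103 - 7) = (-577125 + 2082249 + 259740) - 1/(-4013110) = 1764864 - 1*(-1/4013110) = 1764864 + 1/4013110 = 7082593367041/4013110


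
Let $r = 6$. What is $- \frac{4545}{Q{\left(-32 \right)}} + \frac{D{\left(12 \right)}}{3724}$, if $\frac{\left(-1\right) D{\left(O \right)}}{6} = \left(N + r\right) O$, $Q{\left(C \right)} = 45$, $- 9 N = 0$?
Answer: $- \frac{94139}{931} \approx -101.12$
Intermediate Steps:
$N = 0$ ($N = \left(- \frac{1}{9}\right) 0 = 0$)
$D{\left(O \right)} = - 36 O$ ($D{\left(O \right)} = - 6 \left(0 + 6\right) O = - 6 \cdot 6 O = - 36 O$)
$- \frac{4545}{Q{\left(-32 \right)}} + \frac{D{\left(12 \right)}}{3724} = - \frac{4545}{45} + \frac{\left(-36\right) 12}{3724} = \left(-4545\right) \frac{1}{45} - \frac{108}{931} = -101 - \frac{108}{931} = - \frac{94139}{931}$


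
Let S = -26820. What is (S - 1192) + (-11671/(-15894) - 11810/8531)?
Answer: -3798283235407/135591714 ≈ -28013.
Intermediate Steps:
(S - 1192) + (-11671/(-15894) - 11810/8531) = (-26820 - 1192) + (-11671/(-15894) - 11810/8531) = -28012 + (-11671*(-1/15894) - 11810*1/8531) = -28012 + (11671/15894 - 11810/8531) = -28012 - 88142839/135591714 = -3798283235407/135591714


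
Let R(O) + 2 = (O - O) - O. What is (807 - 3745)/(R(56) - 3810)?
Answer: 1469/1934 ≈ 0.75957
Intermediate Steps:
R(O) = -2 - O (R(O) = -2 + ((O - O) - O) = -2 + (0 - O) = -2 - O)
(807 - 3745)/(R(56) - 3810) = (807 - 3745)/((-2 - 1*56) - 3810) = -2938/((-2 - 56) - 3810) = -2938/(-58 - 3810) = -2938/(-3868) = -2938*(-1/3868) = 1469/1934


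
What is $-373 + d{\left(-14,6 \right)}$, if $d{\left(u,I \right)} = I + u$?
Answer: $-381$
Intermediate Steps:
$-373 + d{\left(-14,6 \right)} = -373 + \left(6 - 14\right) = -373 - 8 = -381$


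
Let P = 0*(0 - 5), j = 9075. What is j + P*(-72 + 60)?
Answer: 9075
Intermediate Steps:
P = 0 (P = 0*(-5) = 0)
j + P*(-72 + 60) = 9075 + 0*(-72 + 60) = 9075 + 0*(-12) = 9075 + 0 = 9075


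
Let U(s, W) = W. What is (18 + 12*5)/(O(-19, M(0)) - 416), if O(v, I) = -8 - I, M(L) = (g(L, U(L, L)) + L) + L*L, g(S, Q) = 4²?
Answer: -39/220 ≈ -0.17727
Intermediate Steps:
g(S, Q) = 16
M(L) = 16 + L + L² (M(L) = (16 + L) + L*L = (16 + L) + L² = 16 + L + L²)
(18 + 12*5)/(O(-19, M(0)) - 416) = (18 + 12*5)/((-8 - (16 + 0 + 0²)) - 416) = (18 + 60)/((-8 - (16 + 0 + 0)) - 416) = 78/((-8 - 1*16) - 416) = 78/((-8 - 16) - 416) = 78/(-24 - 416) = 78/(-440) = 78*(-1/440) = -39/220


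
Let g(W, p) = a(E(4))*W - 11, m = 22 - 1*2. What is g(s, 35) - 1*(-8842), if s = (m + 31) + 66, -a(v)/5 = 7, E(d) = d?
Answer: 4736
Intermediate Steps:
m = 20 (m = 22 - 2 = 20)
a(v) = -35 (a(v) = -5*7 = -35)
s = 117 (s = (20 + 31) + 66 = 51 + 66 = 117)
g(W, p) = -11 - 35*W (g(W, p) = -35*W - 11 = -11 - 35*W)
g(s, 35) - 1*(-8842) = (-11 - 35*117) - 1*(-8842) = (-11 - 4095) + 8842 = -4106 + 8842 = 4736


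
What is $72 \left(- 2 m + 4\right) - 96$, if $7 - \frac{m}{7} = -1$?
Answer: $-7872$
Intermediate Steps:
$m = 56$ ($m = 49 - -7 = 49 + 7 = 56$)
$72 \left(- 2 m + 4\right) - 96 = 72 \left(\left(-2\right) 56 + 4\right) - 96 = 72 \left(-112 + 4\right) - 96 = 72 \left(-108\right) - 96 = -7776 - 96 = -7872$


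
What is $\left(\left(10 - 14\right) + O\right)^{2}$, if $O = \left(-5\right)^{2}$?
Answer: $441$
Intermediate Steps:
$O = 25$
$\left(\left(10 - 14\right) + O\right)^{2} = \left(\left(10 - 14\right) + 25\right)^{2} = \left(-4 + 25\right)^{2} = 21^{2} = 441$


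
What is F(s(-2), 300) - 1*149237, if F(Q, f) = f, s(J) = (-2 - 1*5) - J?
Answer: -148937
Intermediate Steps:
s(J) = -7 - J (s(J) = (-2 - 5) - J = -7 - J)
F(s(-2), 300) - 1*149237 = 300 - 1*149237 = 300 - 149237 = -148937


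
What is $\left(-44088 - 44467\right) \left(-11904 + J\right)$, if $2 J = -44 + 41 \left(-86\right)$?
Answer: $1212229395$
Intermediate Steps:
$J = -1785$ ($J = \frac{-44 + 41 \left(-86\right)}{2} = \frac{-44 - 3526}{2} = \frac{1}{2} \left(-3570\right) = -1785$)
$\left(-44088 - 44467\right) \left(-11904 + J\right) = \left(-44088 - 44467\right) \left(-11904 - 1785\right) = \left(-88555\right) \left(-13689\right) = 1212229395$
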